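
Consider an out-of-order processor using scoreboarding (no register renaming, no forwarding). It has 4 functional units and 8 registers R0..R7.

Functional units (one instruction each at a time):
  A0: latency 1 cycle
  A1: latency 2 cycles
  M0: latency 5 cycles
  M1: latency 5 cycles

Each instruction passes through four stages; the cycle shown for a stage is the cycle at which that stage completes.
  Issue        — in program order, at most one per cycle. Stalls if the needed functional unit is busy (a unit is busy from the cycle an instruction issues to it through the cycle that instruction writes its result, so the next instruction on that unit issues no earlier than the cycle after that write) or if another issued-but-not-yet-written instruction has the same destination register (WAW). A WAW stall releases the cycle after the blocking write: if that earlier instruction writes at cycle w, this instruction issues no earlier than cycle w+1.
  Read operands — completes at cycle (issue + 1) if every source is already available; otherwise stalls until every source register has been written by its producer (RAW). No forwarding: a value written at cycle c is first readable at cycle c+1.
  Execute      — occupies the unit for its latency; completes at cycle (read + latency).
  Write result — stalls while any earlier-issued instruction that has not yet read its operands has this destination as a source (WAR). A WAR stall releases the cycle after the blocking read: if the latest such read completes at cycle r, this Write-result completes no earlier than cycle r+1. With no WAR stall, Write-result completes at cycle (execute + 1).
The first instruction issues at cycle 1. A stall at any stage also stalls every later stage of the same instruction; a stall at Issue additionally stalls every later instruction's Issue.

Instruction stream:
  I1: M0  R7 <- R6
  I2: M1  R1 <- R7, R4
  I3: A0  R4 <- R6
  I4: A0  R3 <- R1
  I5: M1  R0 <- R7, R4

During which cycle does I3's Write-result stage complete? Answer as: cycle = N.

[1] I1→M0
[2] I1 RO · I2→M1
[3] I3→A0
[4] I3 RO
[5] I3 EX
[7] I1 EX
[8] I1 WR R7
[9] I2 RO
[10] I3 WR R4
[11] I4→A0
[14] I2 EX
[15] I2 WR R1
[16] I4 RO · I5→M1
[17] I4 EX · I5 RO
[18] I4 WR R3
[22] I5 EX
[23] I5 WR R0

cycle = 10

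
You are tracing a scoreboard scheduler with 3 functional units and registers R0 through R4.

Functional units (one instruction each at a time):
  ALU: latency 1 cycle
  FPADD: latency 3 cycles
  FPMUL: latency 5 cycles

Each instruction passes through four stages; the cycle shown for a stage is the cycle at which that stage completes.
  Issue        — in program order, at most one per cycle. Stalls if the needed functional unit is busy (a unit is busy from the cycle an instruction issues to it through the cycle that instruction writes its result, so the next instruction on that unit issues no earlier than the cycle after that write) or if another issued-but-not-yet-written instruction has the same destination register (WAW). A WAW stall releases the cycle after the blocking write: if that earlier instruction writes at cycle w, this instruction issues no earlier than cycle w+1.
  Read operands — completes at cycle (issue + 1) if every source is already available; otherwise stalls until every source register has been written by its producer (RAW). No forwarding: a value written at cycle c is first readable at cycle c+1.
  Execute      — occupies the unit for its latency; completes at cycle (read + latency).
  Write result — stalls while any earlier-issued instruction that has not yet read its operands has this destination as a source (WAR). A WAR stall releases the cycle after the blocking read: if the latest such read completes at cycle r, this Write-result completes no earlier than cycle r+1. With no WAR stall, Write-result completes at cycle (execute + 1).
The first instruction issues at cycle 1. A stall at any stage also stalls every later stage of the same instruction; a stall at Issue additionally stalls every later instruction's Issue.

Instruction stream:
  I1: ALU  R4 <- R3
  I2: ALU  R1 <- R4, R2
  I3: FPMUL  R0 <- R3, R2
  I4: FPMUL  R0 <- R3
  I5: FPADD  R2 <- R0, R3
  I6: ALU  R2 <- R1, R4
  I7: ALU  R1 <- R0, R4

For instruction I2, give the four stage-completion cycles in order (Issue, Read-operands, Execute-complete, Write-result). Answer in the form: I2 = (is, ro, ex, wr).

cycle 1: I1 issues→ALU
cycle 2: I1 reads
cycle 3: I1 exec-done
cycle 4: I1 writes R4
cycle 5: I2 issues→ALU
cycle 6: I2 reads; I3 issues→FPMUL
cycle 7: I2 exec-done; I3 reads
cycle 8: I2 writes R1
cycle 12: I3 exec-done
cycle 13: I3 writes R0
cycle 14: I4 issues→FPMUL
cycle 15: I4 reads; I5 issues→FPADD
cycle 20: I4 exec-done
cycle 21: I4 writes R0
cycle 22: I5 reads
cycle 25: I5 exec-done
cycle 26: I5 writes R2
cycle 27: I6 issues→ALU
cycle 28: I6 reads
cycle 29: I6 exec-done
cycle 30: I6 writes R2
cycle 31: I7 issues→ALU
cycle 32: I7 reads
cycle 33: I7 exec-done
cycle 34: I7 writes R1

I2 = (5, 6, 7, 8)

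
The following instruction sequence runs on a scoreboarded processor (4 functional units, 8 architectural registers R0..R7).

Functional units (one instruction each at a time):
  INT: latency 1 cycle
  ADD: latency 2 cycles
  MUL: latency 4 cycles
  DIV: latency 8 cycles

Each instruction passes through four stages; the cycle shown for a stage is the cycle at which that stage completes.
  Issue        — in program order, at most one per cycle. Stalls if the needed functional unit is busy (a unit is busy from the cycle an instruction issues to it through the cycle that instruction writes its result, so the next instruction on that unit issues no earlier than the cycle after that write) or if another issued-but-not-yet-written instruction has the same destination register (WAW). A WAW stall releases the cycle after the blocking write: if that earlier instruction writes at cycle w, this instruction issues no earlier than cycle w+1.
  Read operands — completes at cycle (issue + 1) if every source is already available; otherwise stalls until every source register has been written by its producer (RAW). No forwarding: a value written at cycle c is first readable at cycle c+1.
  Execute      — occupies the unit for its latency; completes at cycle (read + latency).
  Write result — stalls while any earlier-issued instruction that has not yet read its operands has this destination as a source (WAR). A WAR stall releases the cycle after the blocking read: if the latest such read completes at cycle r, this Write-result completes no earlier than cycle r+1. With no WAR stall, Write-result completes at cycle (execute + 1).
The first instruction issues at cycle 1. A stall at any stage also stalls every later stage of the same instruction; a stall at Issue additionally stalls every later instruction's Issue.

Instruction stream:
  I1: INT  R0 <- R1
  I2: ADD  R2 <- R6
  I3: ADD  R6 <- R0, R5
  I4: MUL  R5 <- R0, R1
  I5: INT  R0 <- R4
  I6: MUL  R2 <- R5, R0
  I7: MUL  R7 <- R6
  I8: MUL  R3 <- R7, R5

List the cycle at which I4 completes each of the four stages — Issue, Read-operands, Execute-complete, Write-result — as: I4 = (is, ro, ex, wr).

I4 = (8, 9, 13, 14)

t=1  I1 issues→INT
t=2  I1 reads; I2 issues→ADD
t=3  I1 exec-done; I2 reads
t=4  I1 writes R0
t=5  I2 exec-done
t=6  I2 writes R2
t=7  I3 issues→ADD
t=8  I3 reads; I4 issues→MUL
t=9  I4 reads; I5 issues→INT
t=10  I3 exec-done; I5 reads
t=11  I3 writes R6; I5 exec-done
t=12  I5 writes R0
t=13  I4 exec-done
t=14  I4 writes R5
t=15  I6 issues→MUL
t=16  I6 reads
t=20  I6 exec-done
t=21  I6 writes R2
t=22  I7 issues→MUL
t=23  I7 reads
t=27  I7 exec-done
t=28  I7 writes R7
t=29  I8 issues→MUL
t=30  I8 reads
t=34  I8 exec-done
t=35  I8 writes R3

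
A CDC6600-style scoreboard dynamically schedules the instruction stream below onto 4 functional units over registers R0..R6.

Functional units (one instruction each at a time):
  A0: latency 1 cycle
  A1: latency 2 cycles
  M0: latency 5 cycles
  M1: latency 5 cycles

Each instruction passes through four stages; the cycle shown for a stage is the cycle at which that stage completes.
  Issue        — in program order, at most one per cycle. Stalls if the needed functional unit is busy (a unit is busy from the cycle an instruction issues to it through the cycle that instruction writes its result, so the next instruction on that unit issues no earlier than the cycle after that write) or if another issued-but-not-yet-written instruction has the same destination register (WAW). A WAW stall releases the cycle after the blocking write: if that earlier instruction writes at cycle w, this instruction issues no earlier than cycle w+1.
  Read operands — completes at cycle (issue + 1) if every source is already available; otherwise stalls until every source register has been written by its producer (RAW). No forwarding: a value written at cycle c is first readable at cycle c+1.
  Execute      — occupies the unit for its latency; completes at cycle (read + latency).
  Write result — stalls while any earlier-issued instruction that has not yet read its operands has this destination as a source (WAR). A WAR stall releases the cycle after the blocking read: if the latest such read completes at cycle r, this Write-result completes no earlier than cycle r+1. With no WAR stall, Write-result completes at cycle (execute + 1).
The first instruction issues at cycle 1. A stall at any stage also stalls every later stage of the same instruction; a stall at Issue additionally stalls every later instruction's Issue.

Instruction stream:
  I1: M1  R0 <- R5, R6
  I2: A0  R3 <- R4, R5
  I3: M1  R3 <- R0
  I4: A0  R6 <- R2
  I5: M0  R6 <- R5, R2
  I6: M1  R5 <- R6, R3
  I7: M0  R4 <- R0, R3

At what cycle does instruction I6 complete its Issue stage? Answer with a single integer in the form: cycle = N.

1) issue 1, read 2, done 7, write 8
2) issue 2, read 3, done 4, write 5
3) issue 9, read 10, done 15, write 16  <struct: M1 busy until I1 writes@8>
4) issue 10, read 11, done 12, write 13
5) issue 14, read 15, done 20, write 21  <WAW R6: wait I4 write@13>
6) issue 17, read 22, done 27, write 28  <struct: M1 busy until I3 writes@16 / RAW R6: wait I5 write@21>
7) issue 22, read 23, done 28, write 29  <struct: M0 busy until I5 writes@21>

cycle = 17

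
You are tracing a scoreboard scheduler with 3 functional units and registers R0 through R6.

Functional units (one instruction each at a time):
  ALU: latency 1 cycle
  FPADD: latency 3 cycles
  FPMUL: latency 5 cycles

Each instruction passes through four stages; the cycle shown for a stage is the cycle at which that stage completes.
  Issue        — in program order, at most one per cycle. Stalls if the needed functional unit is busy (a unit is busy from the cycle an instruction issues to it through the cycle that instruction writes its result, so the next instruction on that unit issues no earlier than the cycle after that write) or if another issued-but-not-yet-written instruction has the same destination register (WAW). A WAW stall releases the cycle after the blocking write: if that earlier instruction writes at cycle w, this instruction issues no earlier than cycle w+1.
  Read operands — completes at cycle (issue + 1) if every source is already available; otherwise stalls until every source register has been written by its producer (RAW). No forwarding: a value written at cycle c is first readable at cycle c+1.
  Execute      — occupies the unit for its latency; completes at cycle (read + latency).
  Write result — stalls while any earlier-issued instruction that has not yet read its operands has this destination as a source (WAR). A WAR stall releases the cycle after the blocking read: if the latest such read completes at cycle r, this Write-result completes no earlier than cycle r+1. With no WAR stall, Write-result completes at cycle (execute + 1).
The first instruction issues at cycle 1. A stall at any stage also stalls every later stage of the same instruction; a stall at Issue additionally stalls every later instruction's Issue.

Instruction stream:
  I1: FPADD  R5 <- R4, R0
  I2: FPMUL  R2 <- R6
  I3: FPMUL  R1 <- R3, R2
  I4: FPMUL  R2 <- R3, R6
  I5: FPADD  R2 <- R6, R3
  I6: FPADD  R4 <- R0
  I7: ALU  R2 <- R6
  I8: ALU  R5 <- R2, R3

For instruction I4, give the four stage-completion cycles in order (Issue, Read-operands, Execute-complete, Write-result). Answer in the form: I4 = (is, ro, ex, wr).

I4 = (18, 19, 24, 25)

t=1  issue I1 (FPADD)
t=2  I1 read-ops, issue I2 (FPMUL)
t=3  I2 read-ops
t=5  I1 finished on FPADD
t=6  I1→R5
t=8  I2 finished on FPMUL
t=9  I2→R2
t=10  issue I3 (FPMUL)
t=11  I3 read-ops
t=16  I3 finished on FPMUL
t=17  I3→R1
t=18  issue I4 (FPMUL)
t=19  I4 read-ops
t=24  I4 finished on FPMUL
t=25  I4→R2
t=26  issue I5 (FPADD)
t=27  I5 read-ops
t=30  I5 finished on FPADD
t=31  I5→R2
t=32  issue I6 (FPADD)
t=33  I6 read-ops, issue I7 (ALU)
t=34  I7 read-ops
t=35  I7 finished on ALU
t=36  I6 finished on FPADD, I7→R2
t=37  I6→R4, issue I8 (ALU)
t=38  I8 read-ops
t=39  I8 finished on ALU
t=40  I8→R5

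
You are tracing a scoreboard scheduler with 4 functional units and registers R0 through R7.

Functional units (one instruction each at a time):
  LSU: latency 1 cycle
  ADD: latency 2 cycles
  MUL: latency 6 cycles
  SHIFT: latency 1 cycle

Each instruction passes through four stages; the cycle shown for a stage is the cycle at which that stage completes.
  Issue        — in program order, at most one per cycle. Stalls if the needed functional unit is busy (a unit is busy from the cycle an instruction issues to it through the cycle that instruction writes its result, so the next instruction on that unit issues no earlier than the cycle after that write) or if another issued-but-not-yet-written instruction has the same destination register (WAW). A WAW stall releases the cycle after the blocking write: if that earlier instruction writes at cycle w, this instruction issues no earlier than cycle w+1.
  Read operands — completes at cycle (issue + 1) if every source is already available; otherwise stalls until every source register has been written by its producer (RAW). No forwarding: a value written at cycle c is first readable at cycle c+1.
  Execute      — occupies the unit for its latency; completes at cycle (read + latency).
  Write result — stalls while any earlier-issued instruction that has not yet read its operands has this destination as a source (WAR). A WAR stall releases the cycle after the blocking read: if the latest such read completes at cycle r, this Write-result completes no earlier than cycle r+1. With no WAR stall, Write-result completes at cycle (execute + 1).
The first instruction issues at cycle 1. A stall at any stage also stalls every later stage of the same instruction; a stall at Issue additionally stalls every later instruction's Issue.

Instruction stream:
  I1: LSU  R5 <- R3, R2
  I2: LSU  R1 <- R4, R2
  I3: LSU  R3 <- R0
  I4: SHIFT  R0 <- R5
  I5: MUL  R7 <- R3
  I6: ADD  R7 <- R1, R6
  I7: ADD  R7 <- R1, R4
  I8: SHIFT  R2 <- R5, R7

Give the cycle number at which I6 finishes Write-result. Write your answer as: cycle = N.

cycle = 25

cycle 1: I1 dispatched to LSU
cycle 2: I1 operands ready
cycle 3: I1 complete
cycle 4: R5←I1
cycle 5: I2 dispatched to LSU
cycle 6: I2 operands ready
cycle 7: I2 complete
cycle 8: R1←I2
cycle 9: I3 dispatched to LSU
cycle 10: I3 operands ready, I4 dispatched to SHIFT
cycle 11: I3 complete, I4 operands ready, I5 dispatched to MUL
cycle 12: R3←I3, I4 complete
cycle 13: R0←I4, I5 operands ready
cycle 19: I5 complete
cycle 20: R7←I5
cycle 21: I6 dispatched to ADD
cycle 22: I6 operands ready
cycle 24: I6 complete
cycle 25: R7←I6
cycle 26: I7 dispatched to ADD
cycle 27: I7 operands ready, I8 dispatched to SHIFT
cycle 29: I7 complete
cycle 30: R7←I7
cycle 31: I8 operands ready
cycle 32: I8 complete
cycle 33: R2←I8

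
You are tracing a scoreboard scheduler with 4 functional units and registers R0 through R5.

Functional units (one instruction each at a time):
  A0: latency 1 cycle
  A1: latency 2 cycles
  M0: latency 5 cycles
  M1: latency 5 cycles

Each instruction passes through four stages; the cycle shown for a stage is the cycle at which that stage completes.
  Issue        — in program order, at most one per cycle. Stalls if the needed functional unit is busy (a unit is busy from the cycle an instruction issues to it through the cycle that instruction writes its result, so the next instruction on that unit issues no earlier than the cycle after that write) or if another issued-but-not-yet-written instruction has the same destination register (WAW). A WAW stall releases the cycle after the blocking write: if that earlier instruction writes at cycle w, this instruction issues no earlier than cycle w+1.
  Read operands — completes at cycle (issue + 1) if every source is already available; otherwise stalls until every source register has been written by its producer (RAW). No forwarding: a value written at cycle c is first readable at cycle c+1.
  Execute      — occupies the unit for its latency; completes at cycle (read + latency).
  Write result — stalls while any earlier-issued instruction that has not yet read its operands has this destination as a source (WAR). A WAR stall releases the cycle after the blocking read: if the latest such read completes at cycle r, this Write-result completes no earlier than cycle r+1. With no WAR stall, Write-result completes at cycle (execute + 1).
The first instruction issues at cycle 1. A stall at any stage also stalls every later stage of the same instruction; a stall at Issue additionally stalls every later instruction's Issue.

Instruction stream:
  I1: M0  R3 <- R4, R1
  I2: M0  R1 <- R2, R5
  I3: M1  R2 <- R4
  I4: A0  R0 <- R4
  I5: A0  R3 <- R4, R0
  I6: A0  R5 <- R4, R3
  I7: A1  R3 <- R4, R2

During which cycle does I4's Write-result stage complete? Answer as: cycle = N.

t=1  I1→M0
t=2  I1 RO
t=7  I1 EX
t=8  I1 WR R3
t=9  I2→M0
t=10  I2 RO, I3→M1
t=11  I3 RO, I4→A0
t=12  I4 RO
t=13  I4 EX
t=14  I4 WR R0
t=15  I2 EX, I5→A0
t=16  I2 WR R1, I3 EX, I5 RO
t=17  I3 WR R2, I5 EX
t=18  I5 WR R3
t=19  I6→A0
t=20  I6 RO, I7→A1
t=21  I6 EX, I7 RO
t=22  I6 WR R5
t=23  I7 EX
t=24  I7 WR R3

cycle = 14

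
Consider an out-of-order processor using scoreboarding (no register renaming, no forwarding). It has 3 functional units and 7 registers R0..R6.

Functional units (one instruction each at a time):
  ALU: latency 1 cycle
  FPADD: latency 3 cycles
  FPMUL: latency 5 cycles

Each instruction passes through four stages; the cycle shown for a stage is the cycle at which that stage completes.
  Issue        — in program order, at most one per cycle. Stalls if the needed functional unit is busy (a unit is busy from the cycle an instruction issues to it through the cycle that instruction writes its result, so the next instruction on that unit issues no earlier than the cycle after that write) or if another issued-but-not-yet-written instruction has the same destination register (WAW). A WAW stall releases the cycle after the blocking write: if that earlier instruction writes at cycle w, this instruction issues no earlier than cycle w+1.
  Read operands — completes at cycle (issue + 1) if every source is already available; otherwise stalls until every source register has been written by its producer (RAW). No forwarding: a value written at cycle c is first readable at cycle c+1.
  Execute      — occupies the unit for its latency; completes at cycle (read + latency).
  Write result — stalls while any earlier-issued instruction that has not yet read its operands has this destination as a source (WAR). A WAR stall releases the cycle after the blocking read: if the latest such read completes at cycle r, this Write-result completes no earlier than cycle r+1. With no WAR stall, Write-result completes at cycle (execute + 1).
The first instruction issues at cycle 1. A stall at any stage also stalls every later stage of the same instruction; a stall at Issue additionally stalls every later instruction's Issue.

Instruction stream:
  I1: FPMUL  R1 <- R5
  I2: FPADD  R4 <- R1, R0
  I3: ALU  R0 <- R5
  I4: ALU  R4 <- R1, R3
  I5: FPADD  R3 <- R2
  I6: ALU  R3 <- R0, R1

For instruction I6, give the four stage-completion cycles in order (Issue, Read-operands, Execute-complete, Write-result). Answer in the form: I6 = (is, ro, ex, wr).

t=1  I1 dispatched to FPMUL
t=2  I1 operands ready, I2 dispatched to FPADD
t=3  I3 dispatched to ALU
t=4  I3 operands ready
t=5  I3 complete
t=7  I1 complete
t=8  R1←I1
t=9  I2 operands ready
t=10  R0←I3
t=12  I2 complete
t=13  R4←I2
t=14  I4 dispatched to ALU
t=15  I4 operands ready, I5 dispatched to FPADD
t=16  I4 complete, I5 operands ready
t=17  R4←I4
t=19  I5 complete
t=20  R3←I5
t=21  I6 dispatched to ALU
t=22  I6 operands ready
t=23  I6 complete
t=24  R3←I6

I6 = (21, 22, 23, 24)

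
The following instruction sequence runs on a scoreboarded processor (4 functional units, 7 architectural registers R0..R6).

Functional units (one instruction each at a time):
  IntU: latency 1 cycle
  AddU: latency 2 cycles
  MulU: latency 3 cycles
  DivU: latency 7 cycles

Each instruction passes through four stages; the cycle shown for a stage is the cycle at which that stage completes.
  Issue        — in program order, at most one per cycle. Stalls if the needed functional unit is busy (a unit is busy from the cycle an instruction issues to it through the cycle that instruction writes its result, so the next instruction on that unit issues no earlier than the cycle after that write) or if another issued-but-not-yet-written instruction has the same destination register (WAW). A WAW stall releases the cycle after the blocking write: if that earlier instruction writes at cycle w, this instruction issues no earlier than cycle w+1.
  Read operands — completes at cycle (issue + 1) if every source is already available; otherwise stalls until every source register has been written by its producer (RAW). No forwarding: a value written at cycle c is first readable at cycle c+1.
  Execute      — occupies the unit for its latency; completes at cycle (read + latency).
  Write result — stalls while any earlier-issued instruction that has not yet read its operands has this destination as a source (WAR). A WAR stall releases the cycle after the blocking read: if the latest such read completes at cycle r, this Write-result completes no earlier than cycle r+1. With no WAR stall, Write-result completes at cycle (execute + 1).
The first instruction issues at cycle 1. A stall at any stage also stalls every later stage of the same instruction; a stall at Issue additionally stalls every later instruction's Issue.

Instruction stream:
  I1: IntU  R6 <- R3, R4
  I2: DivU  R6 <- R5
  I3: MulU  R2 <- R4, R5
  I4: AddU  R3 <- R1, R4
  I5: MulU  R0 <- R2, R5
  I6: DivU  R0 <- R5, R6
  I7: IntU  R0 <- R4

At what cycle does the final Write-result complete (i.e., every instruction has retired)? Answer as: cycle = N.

  I1 | 1 | 2 | 3 | 4
  I2 | 5 | 6 | 13 | 14   WAW R6: wait I1 write@4
  I3 | 6 | 7 | 10 | 11
  I4 | 7 | 8 | 10 | 11
  I5 | 12 | 13 | 16 | 17   struct: MulU busy until I3 writes@11
  I6 | 18 | 19 | 26 | 27   WAW R0: wait I5 write@17
  I7 | 28 | 29 | 30 | 31   WAW R0: wait I6 write@27

cycle = 31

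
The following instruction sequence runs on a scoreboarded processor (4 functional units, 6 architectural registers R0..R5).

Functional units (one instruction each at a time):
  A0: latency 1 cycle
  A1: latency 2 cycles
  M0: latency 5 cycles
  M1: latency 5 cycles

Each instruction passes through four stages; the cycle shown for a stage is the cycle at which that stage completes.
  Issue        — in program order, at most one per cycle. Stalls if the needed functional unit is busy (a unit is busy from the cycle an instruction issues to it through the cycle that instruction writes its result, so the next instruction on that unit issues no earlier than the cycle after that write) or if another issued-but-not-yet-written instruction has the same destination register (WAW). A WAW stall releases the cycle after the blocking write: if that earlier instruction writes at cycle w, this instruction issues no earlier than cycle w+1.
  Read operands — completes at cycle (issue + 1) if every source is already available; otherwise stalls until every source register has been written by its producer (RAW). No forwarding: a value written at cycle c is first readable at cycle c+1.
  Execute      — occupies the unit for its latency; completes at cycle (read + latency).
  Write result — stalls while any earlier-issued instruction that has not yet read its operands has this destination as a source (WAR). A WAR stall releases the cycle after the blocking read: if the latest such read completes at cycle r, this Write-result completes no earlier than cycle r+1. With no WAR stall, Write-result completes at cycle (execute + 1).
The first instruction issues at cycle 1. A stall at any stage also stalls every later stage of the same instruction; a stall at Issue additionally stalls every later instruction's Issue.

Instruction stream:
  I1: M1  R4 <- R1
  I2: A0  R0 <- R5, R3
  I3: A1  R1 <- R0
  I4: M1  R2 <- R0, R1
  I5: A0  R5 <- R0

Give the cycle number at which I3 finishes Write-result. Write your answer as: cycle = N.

c1: issue I1 (M1)
c2: I1 read-ops, issue I2 (A0)
c3: I2 read-ops, issue I3 (A1)
c4: I2 finished on A0
c5: I2→R0
c6: I3 read-ops
c7: I1 finished on M1
c8: I1→R4, I3 finished on A1
c9: I3→R1, issue I4 (M1)
c10: I4 read-ops, issue I5 (A0)
c11: I5 read-ops
c12: I5 finished on A0
c13: I5→R5
c15: I4 finished on M1
c16: I4→R2

cycle = 9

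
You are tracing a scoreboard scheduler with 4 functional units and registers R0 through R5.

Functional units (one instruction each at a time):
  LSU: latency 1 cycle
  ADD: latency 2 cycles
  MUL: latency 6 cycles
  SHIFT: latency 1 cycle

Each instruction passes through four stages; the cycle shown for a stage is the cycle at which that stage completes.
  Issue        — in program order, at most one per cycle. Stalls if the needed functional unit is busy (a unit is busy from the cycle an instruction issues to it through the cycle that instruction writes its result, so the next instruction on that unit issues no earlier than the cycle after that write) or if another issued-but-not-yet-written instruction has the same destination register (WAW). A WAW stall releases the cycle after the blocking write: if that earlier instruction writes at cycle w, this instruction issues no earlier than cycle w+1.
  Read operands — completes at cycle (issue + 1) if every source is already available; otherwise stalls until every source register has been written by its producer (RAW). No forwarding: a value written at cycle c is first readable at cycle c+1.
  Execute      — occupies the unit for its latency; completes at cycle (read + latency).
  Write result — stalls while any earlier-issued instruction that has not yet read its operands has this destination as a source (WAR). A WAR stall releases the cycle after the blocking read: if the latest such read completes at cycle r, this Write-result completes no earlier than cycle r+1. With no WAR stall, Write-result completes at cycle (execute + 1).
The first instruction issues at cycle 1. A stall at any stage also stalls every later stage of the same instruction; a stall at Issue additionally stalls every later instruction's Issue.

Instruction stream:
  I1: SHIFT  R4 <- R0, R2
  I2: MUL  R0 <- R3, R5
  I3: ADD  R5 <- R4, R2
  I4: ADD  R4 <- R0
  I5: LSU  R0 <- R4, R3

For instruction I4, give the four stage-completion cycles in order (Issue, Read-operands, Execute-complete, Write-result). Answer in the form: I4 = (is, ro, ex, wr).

I4 = (9, 11, 13, 14)

  I1 | 1 | 2 | 3 | 4
  I2 | 2 | 3 | 9 | 10
  I3 | 3 | 5 | 7 | 8   RAW R4: wait I1 write@4
  I4 | 9 | 11 | 13 | 14   struct: ADD busy until I3 writes@8 · RAW R0: wait I2 write@10
  I5 | 11 | 15 | 16 | 17   WAW R0: wait I2 write@10 · RAW R4: wait I4 write@14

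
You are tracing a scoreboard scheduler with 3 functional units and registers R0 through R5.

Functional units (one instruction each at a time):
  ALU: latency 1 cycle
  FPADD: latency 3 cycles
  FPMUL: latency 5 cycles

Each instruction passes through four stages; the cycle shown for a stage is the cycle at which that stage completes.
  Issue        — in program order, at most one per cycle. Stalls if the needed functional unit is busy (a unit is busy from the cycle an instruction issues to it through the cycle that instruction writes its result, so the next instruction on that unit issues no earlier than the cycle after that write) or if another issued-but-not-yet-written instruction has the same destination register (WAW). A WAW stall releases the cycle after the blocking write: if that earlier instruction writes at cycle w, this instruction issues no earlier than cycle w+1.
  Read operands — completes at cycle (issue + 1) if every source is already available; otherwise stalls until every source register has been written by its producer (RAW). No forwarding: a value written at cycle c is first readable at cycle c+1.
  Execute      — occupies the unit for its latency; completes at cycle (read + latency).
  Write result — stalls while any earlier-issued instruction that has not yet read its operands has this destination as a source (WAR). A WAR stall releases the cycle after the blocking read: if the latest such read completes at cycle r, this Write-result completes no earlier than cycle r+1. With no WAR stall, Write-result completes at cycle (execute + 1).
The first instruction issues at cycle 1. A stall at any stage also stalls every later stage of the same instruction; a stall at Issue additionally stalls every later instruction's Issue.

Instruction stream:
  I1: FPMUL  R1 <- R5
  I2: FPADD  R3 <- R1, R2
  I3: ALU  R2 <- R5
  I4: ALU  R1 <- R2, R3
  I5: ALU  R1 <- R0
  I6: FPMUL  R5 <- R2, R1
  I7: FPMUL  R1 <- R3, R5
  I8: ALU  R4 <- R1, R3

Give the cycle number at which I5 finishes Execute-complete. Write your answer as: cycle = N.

I1: IS=1 RO=2 EX=7 WR=8
I2: IS=2 RO=9 EX=12 WR=13  [RAW R1: wait I1 write@8]
I3: IS=3 RO=4 EX=5 WR=10  [WAR R2: wait I2 read@9]
I4: IS=11 RO=14 EX=15 WR=16  [struct: ALU busy until I3 writes@10; RAW R3: wait I2 write@13]
I5: IS=17 RO=18 EX=19 WR=20  [struct: ALU busy until I4 writes@16]
I6: IS=18 RO=21 EX=26 WR=27  [RAW R1: wait I5 write@20]
I7: IS=28 RO=29 EX=34 WR=35  [struct: FPMUL busy until I6 writes@27]
I8: IS=29 RO=36 EX=37 WR=38  [RAW R1: wait I7 write@35]

cycle = 19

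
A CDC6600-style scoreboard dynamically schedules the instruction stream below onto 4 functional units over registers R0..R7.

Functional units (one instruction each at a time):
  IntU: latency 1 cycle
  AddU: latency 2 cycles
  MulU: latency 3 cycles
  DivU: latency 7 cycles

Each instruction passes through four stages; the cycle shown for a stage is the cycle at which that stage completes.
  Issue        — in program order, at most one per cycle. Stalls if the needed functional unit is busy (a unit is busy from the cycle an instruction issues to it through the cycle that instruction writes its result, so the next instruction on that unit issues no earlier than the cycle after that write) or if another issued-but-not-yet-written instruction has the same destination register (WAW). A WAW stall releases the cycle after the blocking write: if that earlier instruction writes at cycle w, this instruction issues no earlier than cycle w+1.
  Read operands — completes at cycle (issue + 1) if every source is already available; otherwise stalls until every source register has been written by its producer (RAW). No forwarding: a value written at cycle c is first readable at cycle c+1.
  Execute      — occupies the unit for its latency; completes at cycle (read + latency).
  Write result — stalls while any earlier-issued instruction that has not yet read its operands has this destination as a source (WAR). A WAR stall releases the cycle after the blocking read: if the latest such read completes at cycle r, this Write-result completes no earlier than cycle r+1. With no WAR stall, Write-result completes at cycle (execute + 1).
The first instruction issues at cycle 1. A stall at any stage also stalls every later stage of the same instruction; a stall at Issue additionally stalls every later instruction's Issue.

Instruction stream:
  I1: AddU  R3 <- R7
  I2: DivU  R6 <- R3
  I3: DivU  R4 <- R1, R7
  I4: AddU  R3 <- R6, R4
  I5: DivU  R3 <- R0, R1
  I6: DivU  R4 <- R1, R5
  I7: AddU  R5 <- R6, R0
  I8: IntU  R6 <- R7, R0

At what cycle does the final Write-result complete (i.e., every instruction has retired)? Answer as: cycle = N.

cycle = 48

I1: IS=1 RO=2 EX=4 WR=5
I2: IS=2 RO=6 EX=13 WR=14  [RAW R3: wait I1 write@5]
I3: IS=15 RO=16 EX=23 WR=24  [struct: DivU busy until I2 writes@14]
I4: IS=16 RO=25 EX=27 WR=28  [RAW R4: wait I3 write@24]
I5: IS=29 RO=30 EX=37 WR=38  [WAW R3: wait I4 write@28]
I6: IS=39 RO=40 EX=47 WR=48  [struct: DivU busy until I5 writes@38]
I7: IS=40 RO=41 EX=43 WR=44
I8: IS=41 RO=42 EX=43 WR=44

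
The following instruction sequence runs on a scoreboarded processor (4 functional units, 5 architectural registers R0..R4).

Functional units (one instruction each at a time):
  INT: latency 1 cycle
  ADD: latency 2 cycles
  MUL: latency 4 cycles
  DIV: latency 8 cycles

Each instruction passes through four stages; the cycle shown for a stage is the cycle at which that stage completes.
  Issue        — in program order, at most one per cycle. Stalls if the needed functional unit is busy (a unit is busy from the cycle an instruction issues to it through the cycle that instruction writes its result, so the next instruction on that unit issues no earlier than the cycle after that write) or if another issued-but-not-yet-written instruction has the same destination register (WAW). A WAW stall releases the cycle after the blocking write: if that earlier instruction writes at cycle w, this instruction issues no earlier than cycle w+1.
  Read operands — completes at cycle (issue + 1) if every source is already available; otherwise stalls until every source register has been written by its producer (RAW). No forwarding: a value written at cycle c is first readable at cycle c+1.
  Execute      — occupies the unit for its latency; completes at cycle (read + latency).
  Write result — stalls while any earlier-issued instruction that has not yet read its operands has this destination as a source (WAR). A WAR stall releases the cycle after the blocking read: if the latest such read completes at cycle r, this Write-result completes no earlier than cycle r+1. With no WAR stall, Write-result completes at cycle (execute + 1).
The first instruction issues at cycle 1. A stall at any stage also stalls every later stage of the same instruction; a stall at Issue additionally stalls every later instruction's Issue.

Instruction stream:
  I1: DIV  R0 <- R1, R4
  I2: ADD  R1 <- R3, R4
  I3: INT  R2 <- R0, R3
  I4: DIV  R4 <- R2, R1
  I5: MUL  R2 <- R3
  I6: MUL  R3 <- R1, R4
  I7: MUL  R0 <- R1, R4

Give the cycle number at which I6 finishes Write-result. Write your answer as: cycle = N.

cycle = 30

I1: IS=1 RO=2 EX=10 WR=11
I2: IS=2 RO=3 EX=5 WR=6
I3: IS=3 RO=12 EX=13 WR=14  [RAW R0: wait I1 write@11]
I4: IS=12 RO=15 EX=23 WR=24  [struct: DIV busy until I1 writes@11; RAW R2: wait I3 write@14]
I5: IS=15 RO=16 EX=20 WR=21  [WAW R2: wait I3 write@14]
I6: IS=22 RO=25 EX=29 WR=30  [struct: MUL busy until I5 writes@21; RAW R4: wait I4 write@24]
I7: IS=31 RO=32 EX=36 WR=37  [struct: MUL busy until I6 writes@30]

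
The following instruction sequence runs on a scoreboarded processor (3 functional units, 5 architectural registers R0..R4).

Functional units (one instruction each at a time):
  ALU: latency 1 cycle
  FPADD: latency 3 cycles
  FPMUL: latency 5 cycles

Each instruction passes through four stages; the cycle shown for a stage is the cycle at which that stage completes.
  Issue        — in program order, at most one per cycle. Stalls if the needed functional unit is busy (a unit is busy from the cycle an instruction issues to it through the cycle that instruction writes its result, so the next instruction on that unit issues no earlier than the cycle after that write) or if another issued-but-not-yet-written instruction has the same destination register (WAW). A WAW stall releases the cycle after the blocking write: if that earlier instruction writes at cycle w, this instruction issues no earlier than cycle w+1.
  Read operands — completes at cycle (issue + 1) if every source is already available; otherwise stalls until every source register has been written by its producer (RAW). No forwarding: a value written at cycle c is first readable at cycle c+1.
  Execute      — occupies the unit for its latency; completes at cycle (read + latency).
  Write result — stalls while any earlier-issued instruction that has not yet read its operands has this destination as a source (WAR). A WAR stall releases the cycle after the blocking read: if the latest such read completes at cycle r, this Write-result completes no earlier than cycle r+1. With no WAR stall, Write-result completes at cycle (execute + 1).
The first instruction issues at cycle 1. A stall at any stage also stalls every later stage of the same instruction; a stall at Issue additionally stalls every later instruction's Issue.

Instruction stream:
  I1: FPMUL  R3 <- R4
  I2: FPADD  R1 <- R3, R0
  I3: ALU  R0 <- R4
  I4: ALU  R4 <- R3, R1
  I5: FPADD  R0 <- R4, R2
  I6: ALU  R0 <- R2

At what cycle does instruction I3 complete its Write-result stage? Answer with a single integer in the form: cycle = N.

cycle = 10

[1] I1 dispatched to FPMUL
[2] I1 operands ready | I2 dispatched to FPADD
[3] I3 dispatched to ALU
[4] I3 operands ready
[5] I3 complete
[7] I1 complete
[8] R3←I1
[9] I2 operands ready
[10] R0←I3
[11] I4 dispatched to ALU
[12] I2 complete
[13] R1←I2
[14] I4 operands ready | I5 dispatched to FPADD
[15] I4 complete
[16] R4←I4
[17] I5 operands ready
[20] I5 complete
[21] R0←I5
[22] I6 dispatched to ALU
[23] I6 operands ready
[24] I6 complete
[25] R0←I6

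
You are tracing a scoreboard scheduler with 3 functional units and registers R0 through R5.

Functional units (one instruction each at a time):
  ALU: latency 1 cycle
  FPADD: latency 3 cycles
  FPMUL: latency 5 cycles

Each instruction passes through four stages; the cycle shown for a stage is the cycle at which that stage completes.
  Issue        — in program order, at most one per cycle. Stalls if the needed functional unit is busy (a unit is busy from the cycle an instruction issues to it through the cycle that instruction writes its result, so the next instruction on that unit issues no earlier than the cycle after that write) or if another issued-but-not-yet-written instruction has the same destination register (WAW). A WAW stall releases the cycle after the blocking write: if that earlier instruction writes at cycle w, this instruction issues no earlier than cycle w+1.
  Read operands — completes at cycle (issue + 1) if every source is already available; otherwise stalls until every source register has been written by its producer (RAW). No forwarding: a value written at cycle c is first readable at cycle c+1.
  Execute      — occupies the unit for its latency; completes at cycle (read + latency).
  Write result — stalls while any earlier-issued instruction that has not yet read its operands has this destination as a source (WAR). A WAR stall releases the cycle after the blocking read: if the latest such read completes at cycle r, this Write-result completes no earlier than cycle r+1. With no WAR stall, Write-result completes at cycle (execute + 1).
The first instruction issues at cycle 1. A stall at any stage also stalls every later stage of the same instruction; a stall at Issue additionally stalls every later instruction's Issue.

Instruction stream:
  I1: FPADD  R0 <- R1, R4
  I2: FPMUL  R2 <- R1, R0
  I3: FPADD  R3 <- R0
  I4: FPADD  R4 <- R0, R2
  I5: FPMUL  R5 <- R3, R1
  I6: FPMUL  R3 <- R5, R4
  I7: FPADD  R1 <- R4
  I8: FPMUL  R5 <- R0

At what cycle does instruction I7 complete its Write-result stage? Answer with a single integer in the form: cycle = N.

c1: issue I1 (FPADD)
c2: I1 read-ops | issue I2 (FPMUL)
c5: I1 finished on FPADD
c6: I1→R0
c7: I2 read-ops | issue I3 (FPADD)
c8: I3 read-ops
c11: I3 finished on FPADD
c12: I2 finished on FPMUL | I3→R3
c13: I2→R2 | issue I4 (FPADD)
c14: I4 read-ops | issue I5 (FPMUL)
c15: I5 read-ops
c17: I4 finished on FPADD
c18: I4→R4
c20: I5 finished on FPMUL
c21: I5→R5
c22: issue I6 (FPMUL)
c23: I6 read-ops | issue I7 (FPADD)
c24: I7 read-ops
c27: I7 finished on FPADD
c28: I6 finished on FPMUL | I7→R1
c29: I6→R3
c30: issue I8 (FPMUL)
c31: I8 read-ops
c36: I8 finished on FPMUL
c37: I8→R5

cycle = 28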